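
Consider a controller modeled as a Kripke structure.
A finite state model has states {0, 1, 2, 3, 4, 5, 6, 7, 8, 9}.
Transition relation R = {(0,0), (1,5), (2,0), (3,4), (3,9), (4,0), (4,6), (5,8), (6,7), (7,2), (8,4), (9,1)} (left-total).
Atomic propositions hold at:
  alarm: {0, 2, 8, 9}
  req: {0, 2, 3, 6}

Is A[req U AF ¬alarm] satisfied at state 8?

Sat(¬alarm) = {1, 3, 4, 5, 6, 7}
AF ¬alarm: least fixpoint, start Z0 = {1, 3, 4, 5, 6, 7}, add states with every successor in Z. Z1 = {1, 3, 4, 5, 6, 7, 8, 9}; fixed.
Sat(AF ¬alarm) = {1, 3, 4, 5, 6, 7, 8, 9}
A[req U AF ¬alarm]: least fixpoint, start Z0 = Sat(AF ¬alarm) = {1, 3, 4, 5, 6, 7, 8, 9}, add states in Sat(req) with every successor in Z. Already a fixed point.
Sat(A[req U AF ¬alarm]) = {1, 3, 4, 5, 6, 7, 8, 9}
8 ∈ Sat(A[req U AF ¬alarm]) = {1, 3, 4, 5, 6, 7, 8, 9}, so the formula holds at 8.

Yes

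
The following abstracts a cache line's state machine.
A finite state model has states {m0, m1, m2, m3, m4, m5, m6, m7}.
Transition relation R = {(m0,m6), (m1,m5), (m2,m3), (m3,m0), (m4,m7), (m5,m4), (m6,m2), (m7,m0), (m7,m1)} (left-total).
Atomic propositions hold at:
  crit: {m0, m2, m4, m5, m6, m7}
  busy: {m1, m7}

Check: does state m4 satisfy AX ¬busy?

Sat(¬busy) = {m0, m2, m3, m4, m5, m6}
Sat(AX ¬busy) = {s : every successor in {m0, m2, m3, m4, m5, m6}} = {m0, m1, m2, m3, m5, m6}
m4 ∉ Sat(AX ¬busy) = {m0, m1, m2, m3, m5, m6}, so the formula does not hold at m4.

No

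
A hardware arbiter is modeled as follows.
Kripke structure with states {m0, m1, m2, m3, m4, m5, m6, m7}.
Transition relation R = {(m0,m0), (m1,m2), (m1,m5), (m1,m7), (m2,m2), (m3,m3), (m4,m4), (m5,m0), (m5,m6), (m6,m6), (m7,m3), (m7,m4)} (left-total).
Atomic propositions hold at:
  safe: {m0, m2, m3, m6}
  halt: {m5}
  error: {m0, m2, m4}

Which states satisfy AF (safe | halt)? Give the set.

Sat(safe | halt) = {m0, m2, m3, m5, m6}
AF (safe | halt): least fixpoint, start Z0 = {m0, m2, m3, m5, m6}, add states with every successor in Z. Already a fixed point.
Sat(AF (safe | halt)) = {m0, m2, m3, m5, m6}

{m0, m2, m3, m5, m6}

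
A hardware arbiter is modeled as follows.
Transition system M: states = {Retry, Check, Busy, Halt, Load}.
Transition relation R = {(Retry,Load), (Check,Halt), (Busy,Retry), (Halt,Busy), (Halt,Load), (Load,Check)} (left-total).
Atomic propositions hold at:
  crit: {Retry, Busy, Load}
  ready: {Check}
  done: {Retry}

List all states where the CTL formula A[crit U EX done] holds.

{Busy}

Sat(EX done) = {s : some successor in {Retry}} = {Busy}
A[crit U EX done]: least fixpoint, start Z0 = Sat(EX done) = {Busy}, add states in Sat(crit) with every successor in Z. Already a fixed point.
Sat(A[crit U EX done]) = {Busy}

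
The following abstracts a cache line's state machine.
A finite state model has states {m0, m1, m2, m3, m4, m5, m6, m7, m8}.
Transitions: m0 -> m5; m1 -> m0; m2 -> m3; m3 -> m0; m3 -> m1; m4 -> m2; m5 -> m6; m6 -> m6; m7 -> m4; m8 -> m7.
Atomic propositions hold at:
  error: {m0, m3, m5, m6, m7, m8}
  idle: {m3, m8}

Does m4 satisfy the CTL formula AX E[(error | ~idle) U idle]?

Yes

Sat(~idle) = {m0, m1, m2, m4, m5, m6, m7}
Sat(error | ~idle) = {m0, m1, m2, m3, m4, m5, m6, m7, m8}
E[(error | ~idle) U idle]: least fixpoint, start Z0 = Sat(idle) = {m3, m8}, add states in Sat(error | ~idle) with some successor in Z. Z1 = {m2, m3, m8}; Z2 = {m2, m3, m4, m8}; Z3 = {m2, m3, m4, m7, m8}; fixed.
Sat(E[(error | ~idle) U idle]) = {m2, m3, m4, m7, m8}
Sat(AX E[(error | ~idle) U idle]) = {s : every successor in {m2, m3, m4, m7, m8}} = {m2, m4, m7, m8}
m4 ∈ Sat(AX E[(error | ~idle) U idle]) = {m2, m4, m7, m8}, so the formula holds at m4.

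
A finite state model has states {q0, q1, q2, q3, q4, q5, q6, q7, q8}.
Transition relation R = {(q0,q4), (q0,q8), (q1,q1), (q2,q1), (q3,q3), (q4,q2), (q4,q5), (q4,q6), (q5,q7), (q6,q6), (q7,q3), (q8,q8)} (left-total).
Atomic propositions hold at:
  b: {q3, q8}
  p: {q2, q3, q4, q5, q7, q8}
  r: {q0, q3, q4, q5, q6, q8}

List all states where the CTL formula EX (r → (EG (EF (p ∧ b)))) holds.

Sat(p ∧ b) = {q3, q8}
EF (p ∧ b): least fixpoint, start Z0 = {q3, q8}, add states with some successor in Z. Z1 = {q0, q3, q7, q8}; Z2 = {q0, q3, q5, q7, q8}; Z3 = {q0, q3, q4, q5, q7, q8}; fixed.
Sat(EF (p ∧ b)) = {q0, q3, q4, q5, q7, q8}
EG (EF (p ∧ b)): greatest fixpoint, start Z0 = {q0, q3, q4, q5, q7, q8}, keep only states in Sat with some successor in Z. Already a fixed point.
Sat(EG (EF (p ∧ b))) = {q0, q3, q4, q5, q7, q8}
Sat(r → (EG (EF (p ∧ b)))) = {q0, q1, q2, q3, q4, q5, q7, q8}
Sat(EX (r → (EG (EF (p ∧ b))))) = {s : some successor in {q0, q1, q2, q3, q4, q5, q7, q8}} = {q0, q1, q2, q3, q4, q5, q7, q8}

{q0, q1, q2, q3, q4, q5, q7, q8}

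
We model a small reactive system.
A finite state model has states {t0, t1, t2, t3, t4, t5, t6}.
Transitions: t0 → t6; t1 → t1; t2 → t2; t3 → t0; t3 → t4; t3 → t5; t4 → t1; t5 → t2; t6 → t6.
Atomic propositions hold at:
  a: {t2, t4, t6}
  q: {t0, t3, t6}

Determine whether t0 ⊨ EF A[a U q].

A[a U q]: least fixpoint, start Z0 = Sat(q) = {t0, t3, t6}, add states in Sat(a) with every successor in Z. Already a fixed point.
Sat(A[a U q]) = {t0, t3, t6}
EF A[a U q]: least fixpoint, start Z0 = {t0, t3, t6}, add states with some successor in Z. Already a fixed point.
Sat(EF A[a U q]) = {t0, t3, t6}
t0 ∈ Sat(EF A[a U q]) = {t0, t3, t6}, so the formula holds at t0.

Yes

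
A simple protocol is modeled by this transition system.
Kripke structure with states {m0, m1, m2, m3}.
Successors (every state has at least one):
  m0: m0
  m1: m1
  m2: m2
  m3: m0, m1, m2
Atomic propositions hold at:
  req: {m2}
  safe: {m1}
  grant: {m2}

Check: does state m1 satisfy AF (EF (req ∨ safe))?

Sat(req ∨ safe) = {m1, m2}
EF (req ∨ safe): least fixpoint, start Z0 = {m1, m2}, add states with some successor in Z. Z1 = {m1, m2, m3}; fixed.
Sat(EF (req ∨ safe)) = {m1, m2, m3}
AF (EF (req ∨ safe)): least fixpoint, start Z0 = {m1, m2, m3}, add states with every successor in Z. Already a fixed point.
Sat(AF (EF (req ∨ safe))) = {m1, m2, m3}
m1 ∈ Sat(AF (EF (req ∨ safe))) = {m1, m2, m3}, so the formula holds at m1.

Yes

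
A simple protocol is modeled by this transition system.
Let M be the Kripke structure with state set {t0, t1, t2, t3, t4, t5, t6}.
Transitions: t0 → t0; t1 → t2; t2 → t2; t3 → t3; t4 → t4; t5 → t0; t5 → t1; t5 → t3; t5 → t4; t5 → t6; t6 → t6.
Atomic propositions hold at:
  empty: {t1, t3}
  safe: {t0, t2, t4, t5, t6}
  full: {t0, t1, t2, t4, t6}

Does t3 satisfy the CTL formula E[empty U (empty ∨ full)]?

Yes

Sat(empty ∨ full) = {t0, t1, t2, t3, t4, t6}
E[empty U (empty ∨ full)]: least fixpoint, start Z0 = Sat((empty ∨ full)) = {t0, t1, t2, t3, t4, t6}, add states in Sat(empty) with some successor in Z. Already a fixed point.
Sat(E[empty U (empty ∨ full)]) = {t0, t1, t2, t3, t4, t6}
t3 ∈ Sat(E[empty U (empty ∨ full)]) = {t0, t1, t2, t3, t4, t6}, so the formula holds at t3.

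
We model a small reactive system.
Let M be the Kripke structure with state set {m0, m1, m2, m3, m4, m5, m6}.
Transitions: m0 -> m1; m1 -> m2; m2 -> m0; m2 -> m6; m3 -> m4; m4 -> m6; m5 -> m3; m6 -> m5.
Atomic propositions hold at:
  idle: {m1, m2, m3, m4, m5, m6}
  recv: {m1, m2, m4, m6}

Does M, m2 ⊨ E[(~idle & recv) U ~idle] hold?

Sat(~idle) = {m0}
Sat(~idle & recv) = ∅
E[(~idle & recv) U ~idle]: least fixpoint, start Z0 = Sat(~idle) = {m0}, add states in Sat(~idle & recv) with some successor in Z. Already a fixed point.
Sat(E[(~idle & recv) U ~idle]) = {m0}
m2 ∉ Sat(E[(~idle & recv) U ~idle]) = {m0}, so the formula does not hold at m2.

No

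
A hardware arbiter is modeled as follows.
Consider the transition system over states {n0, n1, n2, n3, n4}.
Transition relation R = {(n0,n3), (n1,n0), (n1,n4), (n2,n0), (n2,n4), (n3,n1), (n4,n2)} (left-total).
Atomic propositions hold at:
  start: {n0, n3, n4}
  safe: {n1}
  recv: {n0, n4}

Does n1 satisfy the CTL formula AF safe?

Yes

AF safe: least fixpoint, start Z0 = {n1}, add states with every successor in Z. Z1 = {n1, n3}; Z2 = {n0, n1, n3}; fixed.
Sat(AF safe) = {n0, n1, n3}
n1 ∈ Sat(AF safe) = {n0, n1, n3}, so the formula holds at n1.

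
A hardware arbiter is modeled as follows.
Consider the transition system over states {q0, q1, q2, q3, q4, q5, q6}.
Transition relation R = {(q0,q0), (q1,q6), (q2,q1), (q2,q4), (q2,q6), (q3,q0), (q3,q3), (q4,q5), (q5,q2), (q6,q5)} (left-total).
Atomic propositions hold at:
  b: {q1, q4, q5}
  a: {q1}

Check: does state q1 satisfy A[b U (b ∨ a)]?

Yes

Sat(b ∨ a) = {q1, q4, q5}
A[b U (b ∨ a)]: least fixpoint, start Z0 = Sat((b ∨ a)) = {q1, q4, q5}, add states in Sat(b) with every successor in Z. Already a fixed point.
Sat(A[b U (b ∨ a)]) = {q1, q4, q5}
q1 ∈ Sat(A[b U (b ∨ a)]) = {q1, q4, q5}, so the formula holds at q1.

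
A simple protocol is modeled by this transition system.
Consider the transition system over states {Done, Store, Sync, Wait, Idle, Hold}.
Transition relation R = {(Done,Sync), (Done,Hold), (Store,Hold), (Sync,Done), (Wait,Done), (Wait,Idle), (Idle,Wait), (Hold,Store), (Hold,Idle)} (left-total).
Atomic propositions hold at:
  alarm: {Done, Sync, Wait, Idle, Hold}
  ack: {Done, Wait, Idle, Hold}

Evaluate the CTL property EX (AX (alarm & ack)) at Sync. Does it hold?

Sat(alarm & ack) = {Done, Wait, Idle, Hold}
Sat(AX (alarm & ack)) = {s : every successor in {Done, Wait, Idle, Hold}} = {Store, Sync, Wait, Idle}
Sat(EX (AX (alarm & ack))) = {s : some successor in {Store, Sync, Wait, Idle}} = {Done, Wait, Idle, Hold}
Sync ∉ Sat(EX (AX (alarm & ack))) = {Done, Wait, Idle, Hold}, so the formula does not hold at Sync.

No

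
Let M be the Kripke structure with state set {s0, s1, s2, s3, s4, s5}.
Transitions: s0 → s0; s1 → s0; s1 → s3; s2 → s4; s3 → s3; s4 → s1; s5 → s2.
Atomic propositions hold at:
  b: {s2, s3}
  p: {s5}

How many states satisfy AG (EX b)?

Sat(EX b) = {s : some successor in {s2, s3}} = {s1, s3, s5}
AG (EX b): greatest fixpoint, start Z0 = {s1, s3, s5}, keep only states in Sat with every successor in Z. Z1 = {s3}; fixed.
Sat(AG (EX b)) = {s3}
|Sat(AG (EX b))| = |{s3}| = 1.

1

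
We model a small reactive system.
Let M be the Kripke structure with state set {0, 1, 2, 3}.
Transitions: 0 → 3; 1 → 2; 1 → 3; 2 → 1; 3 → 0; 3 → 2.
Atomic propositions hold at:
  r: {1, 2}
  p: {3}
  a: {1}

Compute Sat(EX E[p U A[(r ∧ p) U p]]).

{0, 1}

Sat(r ∧ p) = ∅
A[(r ∧ p) U p]: least fixpoint, start Z0 = Sat(p) = {3}, add states in Sat(r ∧ p) with every successor in Z. Already a fixed point.
Sat(A[(r ∧ p) U p]) = {3}
E[p U A[(r ∧ p) U p]]: least fixpoint, start Z0 = Sat(A[(r ∧ p) U p]) = {3}, add states in Sat(p) with some successor in Z. Already a fixed point.
Sat(E[p U A[(r ∧ p) U p]]) = {3}
Sat(EX E[p U A[(r ∧ p) U p]]) = {s : some successor in {3}} = {0, 1}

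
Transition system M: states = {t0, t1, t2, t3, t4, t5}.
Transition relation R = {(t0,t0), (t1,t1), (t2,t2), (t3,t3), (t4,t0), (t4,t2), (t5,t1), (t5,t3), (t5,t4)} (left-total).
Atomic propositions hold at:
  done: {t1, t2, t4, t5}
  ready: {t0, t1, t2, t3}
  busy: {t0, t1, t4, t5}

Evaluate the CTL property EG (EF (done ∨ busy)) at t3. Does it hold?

No

Sat(done ∨ busy) = {t0, t1, t2, t4, t5}
EF (done ∨ busy): least fixpoint, start Z0 = {t0, t1, t2, t4, t5}, add states with some successor in Z. Already a fixed point.
Sat(EF (done ∨ busy)) = {t0, t1, t2, t4, t5}
EG (EF (done ∨ busy)): greatest fixpoint, start Z0 = {t0, t1, t2, t4, t5}, keep only states in Sat with some successor in Z. Already a fixed point.
Sat(EG (EF (done ∨ busy))) = {t0, t1, t2, t4, t5}
t3 ∉ Sat(EG (EF (done ∨ busy))) = {t0, t1, t2, t4, t5}, so the formula does not hold at t3.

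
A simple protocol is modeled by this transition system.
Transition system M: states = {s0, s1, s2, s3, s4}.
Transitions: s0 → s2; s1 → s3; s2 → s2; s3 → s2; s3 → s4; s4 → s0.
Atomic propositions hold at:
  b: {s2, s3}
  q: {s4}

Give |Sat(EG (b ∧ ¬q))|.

Sat(¬q) = {s0, s1, s2, s3}
Sat(b ∧ ¬q) = {s2, s3}
EG (b ∧ ¬q): greatest fixpoint, start Z0 = {s2, s3}, keep only states in Sat with some successor in Z. Already a fixed point.
Sat(EG (b ∧ ¬q)) = {s2, s3}
|Sat(EG (b ∧ ¬q))| = |{s2, s3}| = 2.

2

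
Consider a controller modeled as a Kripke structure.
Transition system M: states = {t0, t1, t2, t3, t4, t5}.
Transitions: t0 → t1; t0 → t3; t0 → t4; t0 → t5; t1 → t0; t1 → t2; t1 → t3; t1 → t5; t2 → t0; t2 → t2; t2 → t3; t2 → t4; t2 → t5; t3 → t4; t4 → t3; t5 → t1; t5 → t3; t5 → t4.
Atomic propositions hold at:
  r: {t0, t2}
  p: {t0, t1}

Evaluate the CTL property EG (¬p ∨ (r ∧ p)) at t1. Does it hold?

No

Sat(¬p) = {t2, t3, t4, t5}
Sat(r ∧ p) = {t0}
Sat(¬p ∨ (r ∧ p)) = {t0, t2, t3, t4, t5}
EG (¬p ∨ (r ∧ p)): greatest fixpoint, start Z0 = {t0, t2, t3, t4, t5}, keep only states in Sat with some successor in Z. Already a fixed point.
Sat(EG (¬p ∨ (r ∧ p))) = {t0, t2, t3, t4, t5}
t1 ∉ Sat(EG (¬p ∨ (r ∧ p))) = {t0, t2, t3, t4, t5}, so the formula does not hold at t1.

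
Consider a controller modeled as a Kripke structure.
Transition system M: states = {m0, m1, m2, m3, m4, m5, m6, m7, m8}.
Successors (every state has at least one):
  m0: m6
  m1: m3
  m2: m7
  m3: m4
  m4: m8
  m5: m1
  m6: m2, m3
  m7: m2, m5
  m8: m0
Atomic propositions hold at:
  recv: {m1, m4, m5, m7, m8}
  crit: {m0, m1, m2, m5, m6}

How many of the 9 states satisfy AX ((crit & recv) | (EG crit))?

Sat(crit & recv) = {m1, m5}
EG crit: greatest fixpoint, start Z0 = {m0, m1, m2, m5, m6}, keep only states in Sat with some successor in Z. Z1 = {m0, m5, m6}; Z2 = {m0}; Z3 = ∅; fixed.
Sat(EG crit) = ∅
Sat((crit & recv) | (EG crit)) = {m1, m5}
Sat(AX ((crit & recv) | (EG crit))) = {s : every successor in {m1, m5}} = {m5}
|Sat(AX ((crit & recv) | (EG crit)))| = |{m5}| = 1.

1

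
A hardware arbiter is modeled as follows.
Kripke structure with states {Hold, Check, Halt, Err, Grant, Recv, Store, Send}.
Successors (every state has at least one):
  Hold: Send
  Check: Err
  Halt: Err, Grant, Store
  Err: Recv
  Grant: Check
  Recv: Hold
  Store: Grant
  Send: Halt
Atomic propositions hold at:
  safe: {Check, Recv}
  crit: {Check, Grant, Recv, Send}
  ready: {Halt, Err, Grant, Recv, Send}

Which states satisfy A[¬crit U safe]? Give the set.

{Check, Err, Recv}

Sat(¬crit) = {Hold, Halt, Err, Store}
A[¬crit U safe]: least fixpoint, start Z0 = Sat(safe) = {Check, Recv}, add states in Sat(¬crit) with every successor in Z. Z1 = {Check, Err, Recv}; fixed.
Sat(A[¬crit U safe]) = {Check, Err, Recv}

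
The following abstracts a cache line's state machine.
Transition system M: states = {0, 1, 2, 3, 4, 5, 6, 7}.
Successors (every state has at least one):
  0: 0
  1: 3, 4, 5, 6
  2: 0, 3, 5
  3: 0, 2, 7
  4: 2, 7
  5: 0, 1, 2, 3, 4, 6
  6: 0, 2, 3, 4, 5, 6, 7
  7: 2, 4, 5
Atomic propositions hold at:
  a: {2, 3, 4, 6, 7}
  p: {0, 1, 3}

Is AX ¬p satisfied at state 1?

No

Sat(¬p) = {2, 4, 5, 6, 7}
Sat(AX ¬p) = {s : every successor in {2, 4, 5, 6, 7}} = {4, 7}
1 ∉ Sat(AX ¬p) = {4, 7}, so the formula does not hold at 1.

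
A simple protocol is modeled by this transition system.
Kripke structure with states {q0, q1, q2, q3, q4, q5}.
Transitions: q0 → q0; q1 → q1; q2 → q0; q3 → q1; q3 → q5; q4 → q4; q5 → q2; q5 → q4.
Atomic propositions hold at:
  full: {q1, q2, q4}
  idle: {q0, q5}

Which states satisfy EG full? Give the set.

EG full: greatest fixpoint, start Z0 = {q1, q2, q4}, keep only states in Sat with some successor in Z. Z1 = {q1, q4}; fixed.
Sat(EG full) = {q1, q4}

{q1, q4}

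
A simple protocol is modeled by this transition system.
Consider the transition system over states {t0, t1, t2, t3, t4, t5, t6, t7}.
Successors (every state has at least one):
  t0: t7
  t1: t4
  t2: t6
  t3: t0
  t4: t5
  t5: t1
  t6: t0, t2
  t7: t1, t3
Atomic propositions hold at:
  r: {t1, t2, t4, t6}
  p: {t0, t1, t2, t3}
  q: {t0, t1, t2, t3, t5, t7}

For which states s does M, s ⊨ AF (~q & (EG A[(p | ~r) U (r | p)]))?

Sat(~q) = {t4, t6}
Sat(~r) = {t0, t3, t5, t7}
Sat(p | ~r) = {t0, t1, t2, t3, t5, t7}
Sat(r | p) = {t0, t1, t2, t3, t4, t6}
A[(p | ~r) U (r | p)]: least fixpoint, start Z0 = Sat((r | p)) = {t0, t1, t2, t3, t4, t6}, add states in Sat(p | ~r) with every successor in Z. Z1 = {t0, t1, t2, t3, t4, t5, t6, t7}; fixed.
Sat(A[(p | ~r) U (r | p)]) = {t0, t1, t2, t3, t4, t5, t6, t7}
EG A[(p | ~r) U (r | p)]: greatest fixpoint, start Z0 = {t0, t1, t2, t3, t4, t5, t6, t7}, keep only states in Sat with some successor in Z. Already a fixed point.
Sat(EG A[(p | ~r) U (r | p)]) = {t0, t1, t2, t3, t4, t5, t6, t7}
Sat(~q & (EG A[(p | ~r) U (r | p)])) = {t4, t6}
AF (~q & (EG A[(p | ~r) U (r | p)])): least fixpoint, start Z0 = {t4, t6}, add states with every successor in Z. Z1 = {t1, t2, t4, t6}; Z2 = {t1, t2, t4, t5, t6}; fixed.
Sat(AF (~q & (EG A[(p | ~r) U (r | p)]))) = {t1, t2, t4, t5, t6}

{t1, t2, t4, t5, t6}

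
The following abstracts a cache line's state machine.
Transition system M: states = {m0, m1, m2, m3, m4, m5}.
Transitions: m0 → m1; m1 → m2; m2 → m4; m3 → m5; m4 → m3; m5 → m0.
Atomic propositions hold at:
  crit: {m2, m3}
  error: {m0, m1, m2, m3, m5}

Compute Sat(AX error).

Sat(AX error) = {s : every successor in {m0, m1, m2, m3, m5}} = {m0, m1, m3, m4, m5}

{m0, m1, m3, m4, m5}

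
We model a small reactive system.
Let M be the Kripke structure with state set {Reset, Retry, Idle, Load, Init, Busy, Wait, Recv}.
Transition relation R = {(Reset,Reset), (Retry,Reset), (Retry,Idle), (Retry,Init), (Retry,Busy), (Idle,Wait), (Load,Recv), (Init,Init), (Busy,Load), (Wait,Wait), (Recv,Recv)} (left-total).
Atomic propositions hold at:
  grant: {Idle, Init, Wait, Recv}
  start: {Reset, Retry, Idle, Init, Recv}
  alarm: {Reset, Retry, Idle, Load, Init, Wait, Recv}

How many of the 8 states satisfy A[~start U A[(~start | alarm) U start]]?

7

Sat(~start) = {Load, Busy, Wait}
Sat(~start | alarm) = {Reset, Retry, Idle, Load, Init, Busy, Wait, Recv}
A[(~start | alarm) U start]: least fixpoint, start Z0 = Sat(start) = {Reset, Retry, Idle, Init, Recv}, add states in Sat(~start | alarm) with every successor in Z. Z1 = {Reset, Retry, Idle, Load, Init, Recv}; Z2 = {Reset, Retry, Idle, Load, Init, Busy, Recv}; fixed.
Sat(A[(~start | alarm) U start]) = {Reset, Retry, Idle, Load, Init, Busy, Recv}
A[~start U A[(~start | alarm) U start]]: least fixpoint, start Z0 = Sat(A[(~start | alarm) U start]) = {Reset, Retry, Idle, Load, Init, Busy, Recv}, add states in Sat(~start) with every successor in Z. Already a fixed point.
Sat(A[~start U A[(~start | alarm) U start]]) = {Reset, Retry, Idle, Load, Init, Busy, Recv}
|Sat(A[~start U A[(~start | alarm) U start]])| = |{Reset, Retry, Idle, Load, Init, Busy, Recv}| = 7.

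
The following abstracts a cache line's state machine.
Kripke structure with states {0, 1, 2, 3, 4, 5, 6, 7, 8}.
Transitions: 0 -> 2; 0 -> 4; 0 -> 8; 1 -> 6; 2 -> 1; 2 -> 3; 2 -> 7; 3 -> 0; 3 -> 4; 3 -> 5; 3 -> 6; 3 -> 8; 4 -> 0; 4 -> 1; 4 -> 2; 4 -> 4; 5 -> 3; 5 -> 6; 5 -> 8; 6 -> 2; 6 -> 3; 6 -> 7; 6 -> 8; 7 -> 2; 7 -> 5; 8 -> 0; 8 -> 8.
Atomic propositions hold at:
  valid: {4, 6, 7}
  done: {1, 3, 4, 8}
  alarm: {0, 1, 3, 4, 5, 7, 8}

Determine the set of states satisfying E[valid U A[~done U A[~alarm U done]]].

{1, 3, 4, 6, 8}

Sat(~done) = {0, 2, 5, 6, 7}
Sat(~alarm) = {2, 6}
A[~alarm U done]: least fixpoint, start Z0 = Sat(done) = {1, 3, 4, 8}, add states in Sat(~alarm) with every successor in Z. Already a fixed point.
Sat(A[~alarm U done]) = {1, 3, 4, 8}
A[~done U A[~alarm U done]]: least fixpoint, start Z0 = Sat(A[~alarm U done]) = {1, 3, 4, 8}, add states in Sat(~done) with every successor in Z. Already a fixed point.
Sat(A[~done U A[~alarm U done]]) = {1, 3, 4, 8}
E[valid U A[~done U A[~alarm U done]]]: least fixpoint, start Z0 = Sat(A[~done U A[~alarm U done]]) = {1, 3, 4, 8}, add states in Sat(valid) with some successor in Z. Z1 = {1, 3, 4, 6, 8}; fixed.
Sat(E[valid U A[~done U A[~alarm U done]]]) = {1, 3, 4, 6, 8}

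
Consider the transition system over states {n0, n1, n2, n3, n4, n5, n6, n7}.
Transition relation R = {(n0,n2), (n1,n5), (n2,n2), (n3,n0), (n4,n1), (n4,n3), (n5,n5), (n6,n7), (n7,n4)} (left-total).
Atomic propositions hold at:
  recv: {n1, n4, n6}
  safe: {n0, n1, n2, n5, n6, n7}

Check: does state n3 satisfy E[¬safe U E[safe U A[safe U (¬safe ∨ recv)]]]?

Sat(¬safe) = {n3, n4}
Sat(¬safe ∨ recv) = {n1, n3, n4, n6}
A[safe U (¬safe ∨ recv)]: least fixpoint, start Z0 = Sat((¬safe ∨ recv)) = {n1, n3, n4, n6}, add states in Sat(safe) with every successor in Z. Z1 = {n1, n3, n4, n6, n7}; fixed.
Sat(A[safe U (¬safe ∨ recv)]) = {n1, n3, n4, n6, n7}
E[safe U A[safe U (¬safe ∨ recv)]]: least fixpoint, start Z0 = Sat(A[safe U (¬safe ∨ recv)]) = {n1, n3, n4, n6, n7}, add states in Sat(safe) with some successor in Z. Already a fixed point.
Sat(E[safe U A[safe U (¬safe ∨ recv)]]) = {n1, n3, n4, n6, n7}
E[¬safe U E[safe U A[safe U (¬safe ∨ recv)]]]: least fixpoint, start Z0 = Sat(E[safe U A[safe U (¬safe ∨ recv)]]) = {n1, n3, n4, n6, n7}, add states in Sat(¬safe) with some successor in Z. Already a fixed point.
Sat(E[¬safe U E[safe U A[safe U (¬safe ∨ recv)]]]) = {n1, n3, n4, n6, n7}
n3 ∈ Sat(E[¬safe U E[safe U A[safe U (¬safe ∨ recv)]]]) = {n1, n3, n4, n6, n7}, so the formula holds at n3.

Yes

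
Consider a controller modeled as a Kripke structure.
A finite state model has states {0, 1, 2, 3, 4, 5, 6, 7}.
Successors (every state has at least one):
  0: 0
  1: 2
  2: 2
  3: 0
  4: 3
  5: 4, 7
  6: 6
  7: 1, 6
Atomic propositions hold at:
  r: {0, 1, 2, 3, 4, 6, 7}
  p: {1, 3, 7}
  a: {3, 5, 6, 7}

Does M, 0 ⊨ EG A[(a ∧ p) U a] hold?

Sat(a ∧ p) = {3, 7}
A[(a ∧ p) U a]: least fixpoint, start Z0 = Sat(a) = {3, 5, 6, 7}, add states in Sat(a ∧ p) with every successor in Z. Already a fixed point.
Sat(A[(a ∧ p) U a]) = {3, 5, 6, 7}
EG A[(a ∧ p) U a]: greatest fixpoint, start Z0 = {3, 5, 6, 7}, keep only states in Sat with some successor in Z. Z1 = {5, 6, 7}; fixed.
Sat(EG A[(a ∧ p) U a]) = {5, 6, 7}
0 ∉ Sat(EG A[(a ∧ p) U a]) = {5, 6, 7}, so the formula does not hold at 0.

No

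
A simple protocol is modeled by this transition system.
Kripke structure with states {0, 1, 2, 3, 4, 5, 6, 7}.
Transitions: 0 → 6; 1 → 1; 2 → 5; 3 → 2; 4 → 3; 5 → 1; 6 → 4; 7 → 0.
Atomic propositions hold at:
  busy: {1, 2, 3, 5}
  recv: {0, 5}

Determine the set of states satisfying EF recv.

{0, 2, 3, 4, 5, 6, 7}

EF recv: least fixpoint, start Z0 = {0, 5}, add states with some successor in Z. Z1 = {0, 2, 5, 7}; Z2 = {0, 2, 3, 5, 7}; Z3 = {0, 2, 3, 4, 5, 7}; Z4 = {0, 2, 3, 4, 5, 6, 7}; fixed.
Sat(EF recv) = {0, 2, 3, 4, 5, 6, 7}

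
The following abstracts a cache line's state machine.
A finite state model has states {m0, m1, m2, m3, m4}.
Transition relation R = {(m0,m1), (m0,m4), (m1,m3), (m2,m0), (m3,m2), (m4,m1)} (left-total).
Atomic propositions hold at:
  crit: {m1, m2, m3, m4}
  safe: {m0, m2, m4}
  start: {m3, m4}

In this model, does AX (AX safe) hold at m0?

No

Sat(AX safe) = {s : every successor in {m0, m2, m4}} = {m2, m3}
Sat(AX (AX safe)) = {s : every successor in {m2, m3}} = {m1, m3}
m0 ∉ Sat(AX (AX safe)) = {m1, m3}, so the formula does not hold at m0.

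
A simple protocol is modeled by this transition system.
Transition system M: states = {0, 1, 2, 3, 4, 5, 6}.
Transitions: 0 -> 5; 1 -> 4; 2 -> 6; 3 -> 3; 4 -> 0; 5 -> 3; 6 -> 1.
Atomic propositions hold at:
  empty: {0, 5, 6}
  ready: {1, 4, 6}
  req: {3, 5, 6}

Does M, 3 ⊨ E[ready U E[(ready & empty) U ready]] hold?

Sat(ready & empty) = {6}
E[(ready & empty) U ready]: least fixpoint, start Z0 = Sat(ready) = {1, 4, 6}, add states in Sat(ready & empty) with some successor in Z. Already a fixed point.
Sat(E[(ready & empty) U ready]) = {1, 4, 6}
E[ready U E[(ready & empty) U ready]]: least fixpoint, start Z0 = Sat(E[(ready & empty) U ready]) = {1, 4, 6}, add states in Sat(ready) with some successor in Z. Already a fixed point.
Sat(E[ready U E[(ready & empty) U ready]]) = {1, 4, 6}
3 ∉ Sat(E[ready U E[(ready & empty) U ready]]) = {1, 4, 6}, so the formula does not hold at 3.

No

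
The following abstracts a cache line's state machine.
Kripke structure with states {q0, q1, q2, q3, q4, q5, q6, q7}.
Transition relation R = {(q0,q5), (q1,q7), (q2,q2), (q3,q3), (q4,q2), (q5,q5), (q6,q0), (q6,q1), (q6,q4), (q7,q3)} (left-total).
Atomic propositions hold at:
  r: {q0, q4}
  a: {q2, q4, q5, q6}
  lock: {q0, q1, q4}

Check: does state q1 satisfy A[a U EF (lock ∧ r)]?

Sat(lock ∧ r) = {q0, q4}
EF (lock ∧ r): least fixpoint, start Z0 = {q0, q4}, add states with some successor in Z. Z1 = {q0, q4, q6}; fixed.
Sat(EF (lock ∧ r)) = {q0, q4, q6}
A[a U EF (lock ∧ r)]: least fixpoint, start Z0 = Sat(EF (lock ∧ r)) = {q0, q4, q6}, add states in Sat(a) with every successor in Z. Already a fixed point.
Sat(A[a U EF (lock ∧ r)]) = {q0, q4, q6}
q1 ∉ Sat(A[a U EF (lock ∧ r)]) = {q0, q4, q6}, so the formula does not hold at q1.

No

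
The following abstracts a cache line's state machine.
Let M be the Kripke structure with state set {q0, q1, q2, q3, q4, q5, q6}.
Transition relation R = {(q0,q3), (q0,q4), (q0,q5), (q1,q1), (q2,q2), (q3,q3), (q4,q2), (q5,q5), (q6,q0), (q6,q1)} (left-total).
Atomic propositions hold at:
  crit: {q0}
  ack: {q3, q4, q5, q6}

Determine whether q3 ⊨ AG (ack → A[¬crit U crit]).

Sat(¬crit) = {q1, q2, q3, q4, q5, q6}
A[¬crit U crit]: least fixpoint, start Z0 = Sat(crit) = {q0}, add states in Sat(¬crit) with every successor in Z. Already a fixed point.
Sat(A[¬crit U crit]) = {q0}
Sat(ack → A[¬crit U crit]) = {q0, q1, q2}
AG (ack → A[¬crit U crit]): greatest fixpoint, start Z0 = {q0, q1, q2}, keep only states in Sat with every successor in Z. Z1 = {q1, q2}; fixed.
Sat(AG (ack → A[¬crit U crit])) = {q1, q2}
q3 ∉ Sat(AG (ack → A[¬crit U crit])) = {q1, q2}, so the formula does not hold at q3.

No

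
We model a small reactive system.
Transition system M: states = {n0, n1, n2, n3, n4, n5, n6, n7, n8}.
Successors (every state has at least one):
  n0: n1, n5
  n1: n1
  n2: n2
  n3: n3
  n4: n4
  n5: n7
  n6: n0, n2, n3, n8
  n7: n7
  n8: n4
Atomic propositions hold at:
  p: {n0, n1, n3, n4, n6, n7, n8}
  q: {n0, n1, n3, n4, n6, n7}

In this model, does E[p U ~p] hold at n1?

No

Sat(~p) = {n2, n5}
E[p U ~p]: least fixpoint, start Z0 = Sat(~p) = {n2, n5}, add states in Sat(p) with some successor in Z. Z1 = {n0, n2, n5, n6}; fixed.
Sat(E[p U ~p]) = {n0, n2, n5, n6}
n1 ∉ Sat(E[p U ~p]) = {n0, n2, n5, n6}, so the formula does not hold at n1.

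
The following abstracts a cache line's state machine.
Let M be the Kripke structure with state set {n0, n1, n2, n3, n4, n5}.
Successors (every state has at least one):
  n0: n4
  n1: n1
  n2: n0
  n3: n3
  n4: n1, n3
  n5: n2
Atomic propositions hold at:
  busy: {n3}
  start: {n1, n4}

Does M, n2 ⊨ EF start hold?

Yes

EF start: least fixpoint, start Z0 = {n1, n4}, add states with some successor in Z. Z1 = {n0, n1, n4}; Z2 = {n0, n1, n2, n4}; Z3 = {n0, n1, n2, n4, n5}; fixed.
Sat(EF start) = {n0, n1, n2, n4, n5}
n2 ∈ Sat(EF start) = {n0, n1, n2, n4, n5}, so the formula holds at n2.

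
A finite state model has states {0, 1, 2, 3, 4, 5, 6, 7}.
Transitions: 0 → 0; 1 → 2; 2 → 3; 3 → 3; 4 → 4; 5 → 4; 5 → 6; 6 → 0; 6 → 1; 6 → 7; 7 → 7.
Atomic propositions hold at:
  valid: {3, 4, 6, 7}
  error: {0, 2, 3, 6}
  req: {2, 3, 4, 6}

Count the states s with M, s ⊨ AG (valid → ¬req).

2

Sat(¬req) = {0, 1, 5, 7}
Sat(valid → ¬req) = {0, 1, 2, 5, 7}
AG (valid → ¬req): greatest fixpoint, start Z0 = {0, 1, 2, 5, 7}, keep only states in Sat with every successor in Z. Z1 = {0, 1, 7}; Z2 = {0, 7}; fixed.
Sat(AG (valid → ¬req)) = {0, 7}
|Sat(AG (valid → ¬req))| = |{0, 7}| = 2.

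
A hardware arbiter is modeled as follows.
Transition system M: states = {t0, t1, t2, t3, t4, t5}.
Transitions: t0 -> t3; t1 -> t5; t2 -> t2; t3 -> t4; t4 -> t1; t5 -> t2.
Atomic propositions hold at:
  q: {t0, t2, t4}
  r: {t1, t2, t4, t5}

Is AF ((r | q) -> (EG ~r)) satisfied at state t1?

No

Sat(r | q) = {t0, t1, t2, t4, t5}
Sat(~r) = {t0, t3}
EG ~r: greatest fixpoint, start Z0 = {t0, t3}, keep only states in Sat with some successor in Z. Z1 = {t0}; Z2 = ∅; fixed.
Sat(EG ~r) = ∅
Sat((r | q) -> (EG ~r)) = {t3}
AF ((r | q) -> (EG ~r)): least fixpoint, start Z0 = {t3}, add states with every successor in Z. Z1 = {t0, t3}; fixed.
Sat(AF ((r | q) -> (EG ~r))) = {t0, t3}
t1 ∉ Sat(AF ((r | q) -> (EG ~r))) = {t0, t3}, so the formula does not hold at t1.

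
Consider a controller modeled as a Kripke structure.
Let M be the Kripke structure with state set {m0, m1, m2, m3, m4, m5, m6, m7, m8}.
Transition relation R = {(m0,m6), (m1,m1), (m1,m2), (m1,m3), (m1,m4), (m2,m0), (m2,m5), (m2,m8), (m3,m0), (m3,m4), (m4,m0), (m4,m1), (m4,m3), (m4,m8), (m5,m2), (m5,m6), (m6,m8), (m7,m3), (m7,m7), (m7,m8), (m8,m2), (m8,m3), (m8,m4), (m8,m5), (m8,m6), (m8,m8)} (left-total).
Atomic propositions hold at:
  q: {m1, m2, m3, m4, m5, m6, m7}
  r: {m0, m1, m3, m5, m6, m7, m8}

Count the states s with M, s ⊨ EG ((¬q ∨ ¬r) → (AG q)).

2

Sat(¬q) = {m0, m8}
Sat(¬r) = {m2, m4}
Sat(¬q ∨ ¬r) = {m0, m2, m4, m8}
AG q: greatest fixpoint, start Z0 = {m1, m2, m3, m4, m5, m6, m7}, keep only states in Sat with every successor in Z. Z1 = {m1, m5}; Z2 = ∅; fixed.
Sat(AG q) = ∅
Sat((¬q ∨ ¬r) → (AG q)) = {m1, m3, m5, m6, m7}
EG ((¬q ∨ ¬r) → (AG q)): greatest fixpoint, start Z0 = {m1, m3, m5, m6, m7}, keep only states in Sat with some successor in Z. Z1 = {m1, m5, m7}; Z2 = {m1, m7}; fixed.
Sat(EG ((¬q ∨ ¬r) → (AG q))) = {m1, m7}
|Sat(EG ((¬q ∨ ¬r) → (AG q)))| = |{m1, m7}| = 2.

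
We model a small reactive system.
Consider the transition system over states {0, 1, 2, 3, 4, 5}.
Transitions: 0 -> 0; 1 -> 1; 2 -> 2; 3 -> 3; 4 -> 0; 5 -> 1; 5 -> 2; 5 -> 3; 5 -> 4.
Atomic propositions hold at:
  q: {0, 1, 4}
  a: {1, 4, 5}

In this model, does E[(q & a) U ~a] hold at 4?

Yes

Sat(q & a) = {1, 4}
Sat(~a) = {0, 2, 3}
E[(q & a) U ~a]: least fixpoint, start Z0 = Sat(~a) = {0, 2, 3}, add states in Sat(q & a) with some successor in Z. Z1 = {0, 2, 3, 4}; fixed.
Sat(E[(q & a) U ~a]) = {0, 2, 3, 4}
4 ∈ Sat(E[(q & a) U ~a]) = {0, 2, 3, 4}, so the formula holds at 4.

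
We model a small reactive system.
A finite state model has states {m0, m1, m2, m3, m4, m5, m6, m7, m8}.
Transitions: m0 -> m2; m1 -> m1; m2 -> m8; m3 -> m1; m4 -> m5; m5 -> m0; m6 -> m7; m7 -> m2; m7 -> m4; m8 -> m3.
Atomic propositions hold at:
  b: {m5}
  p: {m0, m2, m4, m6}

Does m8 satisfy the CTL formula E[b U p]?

No

E[b U p]: least fixpoint, start Z0 = Sat(p) = {m0, m2, m4, m6}, add states in Sat(b) with some successor in Z. Z1 = {m0, m2, m4, m5, m6}; fixed.
Sat(E[b U p]) = {m0, m2, m4, m5, m6}
m8 ∉ Sat(E[b U p]) = {m0, m2, m4, m5, m6}, so the formula does not hold at m8.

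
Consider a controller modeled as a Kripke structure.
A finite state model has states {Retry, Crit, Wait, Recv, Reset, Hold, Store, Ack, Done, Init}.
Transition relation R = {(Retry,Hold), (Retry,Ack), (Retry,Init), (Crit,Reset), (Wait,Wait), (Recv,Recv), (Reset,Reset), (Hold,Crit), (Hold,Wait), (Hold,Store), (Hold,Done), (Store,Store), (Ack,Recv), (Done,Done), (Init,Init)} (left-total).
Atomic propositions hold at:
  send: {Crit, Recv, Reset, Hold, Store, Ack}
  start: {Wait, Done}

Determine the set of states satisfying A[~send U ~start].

{Retry, Crit, Recv, Reset, Hold, Store, Ack, Init}

Sat(~send) = {Retry, Wait, Done, Init}
Sat(~start) = {Retry, Crit, Recv, Reset, Hold, Store, Ack, Init}
A[~send U ~start]: least fixpoint, start Z0 = Sat(~start) = {Retry, Crit, Recv, Reset, Hold, Store, Ack, Init}, add states in Sat(~send) with every successor in Z. Already a fixed point.
Sat(A[~send U ~start]) = {Retry, Crit, Recv, Reset, Hold, Store, Ack, Init}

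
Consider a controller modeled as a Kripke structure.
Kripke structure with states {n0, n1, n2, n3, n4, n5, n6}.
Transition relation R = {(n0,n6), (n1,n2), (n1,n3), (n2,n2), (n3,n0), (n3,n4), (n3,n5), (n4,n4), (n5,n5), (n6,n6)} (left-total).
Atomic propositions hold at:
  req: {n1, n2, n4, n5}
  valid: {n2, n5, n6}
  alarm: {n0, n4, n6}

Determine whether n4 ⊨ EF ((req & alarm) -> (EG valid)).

No

Sat(req & alarm) = {n4}
EG valid: greatest fixpoint, start Z0 = {n2, n5, n6}, keep only states in Sat with some successor in Z. Already a fixed point.
Sat(EG valid) = {n2, n5, n6}
Sat((req & alarm) -> (EG valid)) = {n0, n1, n2, n3, n5, n6}
EF ((req & alarm) -> (EG valid)): least fixpoint, start Z0 = {n0, n1, n2, n3, n5, n6}, add states with some successor in Z. Already a fixed point.
Sat(EF ((req & alarm) -> (EG valid))) = {n0, n1, n2, n3, n5, n6}
n4 ∉ Sat(EF ((req & alarm) -> (EG valid))) = {n0, n1, n2, n3, n5, n6}, so the formula does not hold at n4.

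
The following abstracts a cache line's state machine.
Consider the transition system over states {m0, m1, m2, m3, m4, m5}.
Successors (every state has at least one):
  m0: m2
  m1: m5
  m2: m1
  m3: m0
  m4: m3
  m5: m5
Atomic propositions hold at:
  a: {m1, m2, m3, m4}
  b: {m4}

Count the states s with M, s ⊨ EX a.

Sat(EX a) = {s : some successor in {m1, m2, m3, m4}} = {m0, m2, m4}
|Sat(EX a)| = |{m0, m2, m4}| = 3.

3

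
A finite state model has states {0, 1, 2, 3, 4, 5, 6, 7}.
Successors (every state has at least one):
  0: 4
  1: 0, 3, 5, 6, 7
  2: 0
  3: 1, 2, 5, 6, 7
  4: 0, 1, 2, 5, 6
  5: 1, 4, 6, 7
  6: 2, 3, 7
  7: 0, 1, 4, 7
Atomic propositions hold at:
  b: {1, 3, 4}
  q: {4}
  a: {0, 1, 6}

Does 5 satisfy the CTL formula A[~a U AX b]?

Sat(~a) = {2, 3, 4, 5, 7}
Sat(AX b) = {s : every successor in {1, 3, 4}} = {0}
A[~a U AX b]: least fixpoint, start Z0 = Sat(AX b) = {0}, add states in Sat(~a) with every successor in Z. Z1 = {0, 2}; fixed.
Sat(A[~a U AX b]) = {0, 2}
5 ∉ Sat(A[~a U AX b]) = {0, 2}, so the formula does not hold at 5.

No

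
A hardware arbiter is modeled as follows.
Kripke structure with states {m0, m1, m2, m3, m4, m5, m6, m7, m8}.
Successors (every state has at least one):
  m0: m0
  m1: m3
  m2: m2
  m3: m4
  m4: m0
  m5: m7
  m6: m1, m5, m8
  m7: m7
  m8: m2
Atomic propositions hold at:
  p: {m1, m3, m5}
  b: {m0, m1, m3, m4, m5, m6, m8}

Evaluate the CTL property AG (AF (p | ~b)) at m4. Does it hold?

No

Sat(~b) = {m2, m7}
Sat(p | ~b) = {m1, m2, m3, m5, m7}
AF (p | ~b): least fixpoint, start Z0 = {m1, m2, m3, m5, m7}, add states with every successor in Z. Z1 = {m1, m2, m3, m5, m7, m8}; Z2 = {m1, m2, m3, m5, m6, m7, m8}; fixed.
Sat(AF (p | ~b)) = {m1, m2, m3, m5, m6, m7, m8}
AG (AF (p | ~b)): greatest fixpoint, start Z0 = {m1, m2, m3, m5, m6, m7, m8}, keep only states in Sat with every successor in Z. Z1 = {m1, m2, m5, m6, m7, m8}; Z2 = {m2, m5, m6, m7, m8}; Z3 = {m2, m5, m7, m8}; fixed.
Sat(AG (AF (p | ~b))) = {m2, m5, m7, m8}
m4 ∉ Sat(AG (AF (p | ~b))) = {m2, m5, m7, m8}, so the formula does not hold at m4.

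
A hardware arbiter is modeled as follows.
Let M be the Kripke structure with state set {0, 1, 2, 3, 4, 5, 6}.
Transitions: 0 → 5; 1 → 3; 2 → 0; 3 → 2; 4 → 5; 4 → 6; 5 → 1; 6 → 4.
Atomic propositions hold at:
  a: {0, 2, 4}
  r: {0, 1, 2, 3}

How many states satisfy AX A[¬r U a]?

Sat(¬r) = {4, 5, 6}
A[¬r U a]: least fixpoint, start Z0 = Sat(a) = {0, 2, 4}, add states in Sat(¬r) with every successor in Z. Z1 = {0, 2, 4, 6}; fixed.
Sat(A[¬r U a]) = {0, 2, 4, 6}
Sat(AX A[¬r U a]) = {s : every successor in {0, 2, 4, 6}} = {2, 3, 6}
|Sat(AX A[¬r U a])| = |{2, 3, 6}| = 3.

3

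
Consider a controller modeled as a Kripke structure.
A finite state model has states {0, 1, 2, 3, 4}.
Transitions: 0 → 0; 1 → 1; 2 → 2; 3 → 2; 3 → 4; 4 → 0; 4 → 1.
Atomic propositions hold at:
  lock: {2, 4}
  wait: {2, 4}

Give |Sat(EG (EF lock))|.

EF lock: least fixpoint, start Z0 = {2, 4}, add states with some successor in Z. Z1 = {2, 3, 4}; fixed.
Sat(EF lock) = {2, 3, 4}
EG (EF lock): greatest fixpoint, start Z0 = {2, 3, 4}, keep only states in Sat with some successor in Z. Z1 = {2, 3}; fixed.
Sat(EG (EF lock)) = {2, 3}
|Sat(EG (EF lock))| = |{2, 3}| = 2.

2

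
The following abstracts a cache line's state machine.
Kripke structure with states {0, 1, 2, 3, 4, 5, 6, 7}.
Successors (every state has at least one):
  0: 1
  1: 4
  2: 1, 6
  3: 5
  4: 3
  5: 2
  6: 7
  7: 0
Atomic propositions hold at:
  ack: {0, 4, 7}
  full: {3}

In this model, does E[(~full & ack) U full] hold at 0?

Sat(~full) = {0, 1, 2, 4, 5, 6, 7}
Sat(~full & ack) = {0, 4, 7}
E[(~full & ack) U full]: least fixpoint, start Z0 = Sat(full) = {3}, add states in Sat(~full & ack) with some successor in Z. Z1 = {3, 4}; fixed.
Sat(E[(~full & ack) U full]) = {3, 4}
0 ∉ Sat(E[(~full & ack) U full]) = {3, 4}, so the formula does not hold at 0.

No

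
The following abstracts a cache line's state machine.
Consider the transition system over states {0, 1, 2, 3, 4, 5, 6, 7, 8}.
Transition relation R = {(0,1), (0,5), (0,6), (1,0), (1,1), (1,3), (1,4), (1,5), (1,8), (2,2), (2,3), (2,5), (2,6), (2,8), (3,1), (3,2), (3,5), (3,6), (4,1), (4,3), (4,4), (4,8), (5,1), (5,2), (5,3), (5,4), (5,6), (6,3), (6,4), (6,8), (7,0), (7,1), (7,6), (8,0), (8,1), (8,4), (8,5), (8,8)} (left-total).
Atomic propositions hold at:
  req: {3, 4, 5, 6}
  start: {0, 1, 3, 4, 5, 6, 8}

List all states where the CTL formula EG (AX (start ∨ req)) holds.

Sat(start ∨ req) = {0, 1, 3, 4, 5, 6, 8}
Sat(AX (start ∨ req)) = {s : every successor in {0, 1, 3, 4, 5, 6, 8}} = {0, 1, 4, 6, 7, 8}
EG (AX (start ∨ req)): greatest fixpoint, start Z0 = {0, 1, 4, 6, 7, 8}, keep only states in Sat with some successor in Z. Already a fixed point.
Sat(EG (AX (start ∨ req))) = {0, 1, 4, 6, 7, 8}

{0, 1, 4, 6, 7, 8}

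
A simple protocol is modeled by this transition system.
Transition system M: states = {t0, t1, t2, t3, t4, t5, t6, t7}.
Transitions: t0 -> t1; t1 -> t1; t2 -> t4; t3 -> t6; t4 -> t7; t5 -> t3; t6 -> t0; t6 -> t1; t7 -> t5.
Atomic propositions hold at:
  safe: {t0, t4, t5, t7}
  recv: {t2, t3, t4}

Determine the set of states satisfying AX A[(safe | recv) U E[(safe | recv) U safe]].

Sat(safe | recv) = {t0, t2, t3, t4, t5, t7}
E[(safe | recv) U safe]: least fixpoint, start Z0 = Sat(safe) = {t0, t4, t5, t7}, add states in Sat(safe | recv) with some successor in Z. Z1 = {t0, t2, t4, t5, t7}; fixed.
Sat(E[(safe | recv) U safe]) = {t0, t2, t4, t5, t7}
A[(safe | recv) U E[(safe | recv) U safe]]: least fixpoint, start Z0 = Sat(E[(safe | recv) U safe]) = {t0, t2, t4, t5, t7}, add states in Sat(safe | recv) with every successor in Z. Already a fixed point.
Sat(A[(safe | recv) U E[(safe | recv) U safe]]) = {t0, t2, t4, t5, t7}
Sat(AX A[(safe | recv) U E[(safe | recv) U safe]]) = {s : every successor in {t0, t2, t4, t5, t7}} = {t2, t4, t7}

{t2, t4, t7}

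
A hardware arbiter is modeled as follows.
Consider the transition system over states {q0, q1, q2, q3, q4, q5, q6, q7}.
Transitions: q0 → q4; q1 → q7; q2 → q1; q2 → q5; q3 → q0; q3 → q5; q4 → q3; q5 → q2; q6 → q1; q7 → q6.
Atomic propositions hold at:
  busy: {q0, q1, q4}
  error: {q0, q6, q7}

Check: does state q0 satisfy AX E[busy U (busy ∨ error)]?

Yes

Sat(busy ∨ error) = {q0, q1, q4, q6, q7}
E[busy U (busy ∨ error)]: least fixpoint, start Z0 = Sat((busy ∨ error)) = {q0, q1, q4, q6, q7}, add states in Sat(busy) with some successor in Z. Already a fixed point.
Sat(E[busy U (busy ∨ error)]) = {q0, q1, q4, q6, q7}
Sat(AX E[busy U (busy ∨ error)]) = {s : every successor in {q0, q1, q4, q6, q7}} = {q0, q1, q6, q7}
q0 ∈ Sat(AX E[busy U (busy ∨ error)]) = {q0, q1, q6, q7}, so the formula holds at q0.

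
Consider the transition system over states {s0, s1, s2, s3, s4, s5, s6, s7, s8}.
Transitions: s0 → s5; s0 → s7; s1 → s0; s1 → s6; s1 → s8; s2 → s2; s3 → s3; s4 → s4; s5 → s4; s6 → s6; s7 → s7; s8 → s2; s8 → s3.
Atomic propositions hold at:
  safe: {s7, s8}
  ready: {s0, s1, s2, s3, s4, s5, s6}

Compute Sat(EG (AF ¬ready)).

Sat(¬ready) = {s7, s8}
AF ¬ready: least fixpoint, start Z0 = {s7, s8}, add states with every successor in Z. Already a fixed point.
Sat(AF ¬ready) = {s7, s8}
EG (AF ¬ready): greatest fixpoint, start Z0 = {s7, s8}, keep only states in Sat with some successor in Z. Z1 = {s7}; fixed.
Sat(EG (AF ¬ready)) = {s7}

{s7}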